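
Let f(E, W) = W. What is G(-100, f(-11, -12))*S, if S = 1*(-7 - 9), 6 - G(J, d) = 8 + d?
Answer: -160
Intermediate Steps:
G(J, d) = -2 - d (G(J, d) = 6 - (8 + d) = 6 + (-8 - d) = -2 - d)
S = -16 (S = 1*(-16) = -16)
G(-100, f(-11, -12))*S = (-2 - 1*(-12))*(-16) = (-2 + 12)*(-16) = 10*(-16) = -160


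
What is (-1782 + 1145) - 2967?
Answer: -3604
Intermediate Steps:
(-1782 + 1145) - 2967 = -637 - 2967 = -3604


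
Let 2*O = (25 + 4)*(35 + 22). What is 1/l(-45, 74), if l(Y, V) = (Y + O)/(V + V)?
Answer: 296/1563 ≈ 0.18938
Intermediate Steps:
O = 1653/2 (O = ((25 + 4)*(35 + 22))/2 = (29*57)/2 = (½)*1653 = 1653/2 ≈ 826.50)
l(Y, V) = (1653/2 + Y)/(2*V) (l(Y, V) = (Y + 1653/2)/(V + V) = (1653/2 + Y)/((2*V)) = (1653/2 + Y)*(1/(2*V)) = (1653/2 + Y)/(2*V))
1/l(-45, 74) = 1/((¼)*(1653 + 2*(-45))/74) = 1/((¼)*(1/74)*(1653 - 90)) = 1/((¼)*(1/74)*1563) = 1/(1563/296) = 296/1563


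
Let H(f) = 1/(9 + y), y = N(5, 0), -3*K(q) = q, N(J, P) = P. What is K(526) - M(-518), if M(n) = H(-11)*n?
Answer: -1060/9 ≈ -117.78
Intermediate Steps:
K(q) = -q/3
y = 0
H(f) = ⅑ (H(f) = 1/(9 + 0) = 1/9 = ⅑)
M(n) = n/9
K(526) - M(-518) = -⅓*526 - (-518)/9 = -526/3 - 1*(-518/9) = -526/3 + 518/9 = -1060/9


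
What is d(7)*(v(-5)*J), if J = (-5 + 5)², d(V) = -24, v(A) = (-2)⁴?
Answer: 0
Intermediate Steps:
v(A) = 16
J = 0 (J = 0² = 0)
d(7)*(v(-5)*J) = -384*0 = -24*0 = 0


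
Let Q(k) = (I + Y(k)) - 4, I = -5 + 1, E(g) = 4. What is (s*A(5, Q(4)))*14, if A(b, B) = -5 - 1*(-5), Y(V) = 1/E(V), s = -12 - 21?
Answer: 0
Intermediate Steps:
s = -33
Y(V) = ¼ (Y(V) = 1/4 = ¼)
I = -4
Q(k) = -31/4 (Q(k) = (-4 + ¼) - 4 = -15/4 - 4 = -31/4)
A(b, B) = 0 (A(b, B) = -5 + 5 = 0)
(s*A(5, Q(4)))*14 = -33*0*14 = 0*14 = 0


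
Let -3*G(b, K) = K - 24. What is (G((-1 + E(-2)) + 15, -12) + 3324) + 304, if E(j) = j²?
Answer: 3640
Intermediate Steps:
G(b, K) = 8 - K/3 (G(b, K) = -(K - 24)/3 = -(-24 + K)/3 = 8 - K/3)
(G((-1 + E(-2)) + 15, -12) + 3324) + 304 = ((8 - ⅓*(-12)) + 3324) + 304 = ((8 + 4) + 3324) + 304 = (12 + 3324) + 304 = 3336 + 304 = 3640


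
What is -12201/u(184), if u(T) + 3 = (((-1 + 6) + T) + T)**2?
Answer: -12201/139126 ≈ -0.087698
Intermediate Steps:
u(T) = -3 + (5 + 2*T)**2 (u(T) = -3 + (((-1 + 6) + T) + T)**2 = -3 + ((5 + T) + T)**2 = -3 + (5 + 2*T)**2)
-12201/u(184) = -12201/(-3 + (5 + 2*184)**2) = -12201/(-3 + (5 + 368)**2) = -12201/(-3 + 373**2) = -12201/(-3 + 139129) = -12201/139126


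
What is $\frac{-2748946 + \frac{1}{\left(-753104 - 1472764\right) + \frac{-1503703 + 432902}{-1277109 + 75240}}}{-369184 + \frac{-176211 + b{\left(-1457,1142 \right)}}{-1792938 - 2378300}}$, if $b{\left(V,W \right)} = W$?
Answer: $\frac{30675209999118416557129490}{4119686396480095682716993} \approx 7.446$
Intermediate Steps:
$\frac{-2748946 + \frac{1}{\left(-753104 - 1472764\right) + \frac{-1503703 + 432902}{-1277109 + 75240}}}{-369184 + \frac{-176211 + b{\left(-1457,1142 \right)}}{-1792938 - 2378300}} = \frac{-2748946 + \frac{1}{\left(-753104 - 1472764\right) + \frac{-1503703 + 432902}{-1277109 + 75240}}}{-369184 + \frac{-176211 + 1142}{-1792938 - 2378300}} = \frac{-2748946 + \frac{1}{-2225868 - \frac{1070801}{-1201869}}}{-369184 - \frac{175069}{-4171238}} = \frac{-2748946 + \frac{1}{-2225868 - - \frac{1070801}{1201869}}}{-369184 - - \frac{175069}{4171238}} = \frac{-2748946 + \frac{1}{-2225868 + \frac{1070801}{1201869}}}{-369184 + \frac{175069}{4171238}} = \frac{-2748946 + \frac{1}{- \frac{2675200676491}{1201869}}}{- \frac{1539954154723}{4171238}} = \left(-2748946 - \frac{1201869}{2675200676491}\right) \left(- \frac{4171238}{1539954154723}\right) = \left(- \frac{7353982198838430355}{2675200676491}\right) \left(- \frac{4171238}{1539954154723}\right) = \frac{30675209999118416557129490}{4119686396480095682716993}$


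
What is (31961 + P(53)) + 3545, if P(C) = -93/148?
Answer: 5254795/148 ≈ 35505.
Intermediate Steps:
P(C) = -93/148 (P(C) = -93*1/148 = -93/148)
(31961 + P(53)) + 3545 = (31961 - 93/148) + 3545 = 4730135/148 + 3545 = 5254795/148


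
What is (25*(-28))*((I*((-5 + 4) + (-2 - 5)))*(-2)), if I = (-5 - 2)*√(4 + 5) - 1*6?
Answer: 302400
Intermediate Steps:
I = -27 (I = -7*√9 - 6 = -7*3 - 6 = -21 - 6 = -27)
(25*(-28))*((I*((-5 + 4) + (-2 - 5)))*(-2)) = (25*(-28))*(-27*((-5 + 4) + (-2 - 5))*(-2)) = -700*(-27*(-1 - 7))*(-2) = -700*(-27*(-8))*(-2) = -151200*(-2) = -700*(-432) = 302400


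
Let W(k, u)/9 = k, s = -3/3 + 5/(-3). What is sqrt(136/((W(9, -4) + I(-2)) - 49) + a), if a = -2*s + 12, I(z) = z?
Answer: 2*sqrt(1230)/15 ≈ 4.6762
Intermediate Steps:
s = -8/3 (s = -3*1/3 + 5*(-1/3) = -1 - 5/3 = -8/3 ≈ -2.6667)
W(k, u) = 9*k
a = 52/3 (a = -2*(-8/3) + 12 = 16/3 + 12 = 52/3 ≈ 17.333)
sqrt(136/((W(9, -4) + I(-2)) - 49) + a) = sqrt(136/((9*9 - 2) - 49) + 52/3) = sqrt(136/((81 - 2) - 49) + 52/3) = sqrt(136/(79 - 49) + 52/3) = sqrt(136/30 + 52/3) = sqrt(136*(1/30) + 52/3) = sqrt(68/15 + 52/3) = sqrt(328/15) = 2*sqrt(1230)/15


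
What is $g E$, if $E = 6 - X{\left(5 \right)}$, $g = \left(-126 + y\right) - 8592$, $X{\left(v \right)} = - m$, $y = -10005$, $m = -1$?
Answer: $-93615$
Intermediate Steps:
$X{\left(v \right)} = 1$ ($X{\left(v \right)} = \left(-1\right) \left(-1\right) = 1$)
$g = -18723$ ($g = \left(-126 - 10005\right) - 8592 = -10131 - 8592 = -18723$)
$E = 5$ ($E = 6 - 1 = 5$)
$g E = \left(-18723\right) 5 = -93615$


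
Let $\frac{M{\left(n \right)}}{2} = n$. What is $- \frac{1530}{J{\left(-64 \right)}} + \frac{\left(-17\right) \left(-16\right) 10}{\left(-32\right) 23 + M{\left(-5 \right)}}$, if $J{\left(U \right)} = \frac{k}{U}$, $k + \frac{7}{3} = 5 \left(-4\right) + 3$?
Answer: $- \frac{54825680}{10817} \approx -5068.5$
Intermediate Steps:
$k = - \frac{58}{3}$ ($k = - \frac{7}{3} + \left(5 \left(-4\right) + 3\right) = - \frac{7}{3} + \left(-20 + 3\right) = - \frac{7}{3} - 17 = - \frac{58}{3} \approx -19.333$)
$M{\left(n \right)} = 2 n$
$J{\left(U \right)} = - \frac{58}{3 U}$
$- \frac{1530}{J{\left(-64 \right)}} + \frac{\left(-17\right) \left(-16\right) 10}{\left(-32\right) 23 + M{\left(-5 \right)}} = - \frac{1530}{\left(- \frac{58}{3}\right) \frac{1}{-64}} + \frac{\left(-17\right) \left(-16\right) 10}{\left(-32\right) 23 + 2 \left(-5\right)} = - \frac{1530}{\left(- \frac{58}{3}\right) \left(- \frac{1}{64}\right)} + \frac{272 \cdot 10}{-736 - 10} = - \frac{1530}{\frac{29}{96}} + \frac{2720}{-746} = \left(-1530\right) \frac{96}{29} + 2720 \left(- \frac{1}{746}\right) = - \frac{146880}{29} - \frac{1360}{373} = - \frac{54825680}{10817}$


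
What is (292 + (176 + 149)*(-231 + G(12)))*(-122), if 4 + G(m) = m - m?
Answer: 9282126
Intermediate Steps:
G(m) = -4 (G(m) = -4 + (m - m) = -4 + 0 = -4)
(292 + (176 + 149)*(-231 + G(12)))*(-122) = (292 + (176 + 149)*(-231 - 4))*(-122) = (292 + 325*(-235))*(-122) = (292 - 76375)*(-122) = -76083*(-122) = 9282126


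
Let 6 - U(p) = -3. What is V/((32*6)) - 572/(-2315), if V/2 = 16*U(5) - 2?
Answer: 191821/111120 ≈ 1.7263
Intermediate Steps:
U(p) = 9 (U(p) = 6 - 1*(-3) = 6 + 3 = 9)
V = 284 (V = 2*(16*9 - 2) = 2*(144 - 2) = 2*142 = 284)
V/((32*6)) - 572/(-2315) = 284/((32*6)) - 572/(-2315) = 284/192 - 572*(-1/2315) = 284*(1/192) + 572/2315 = 71/48 + 572/2315 = 191821/111120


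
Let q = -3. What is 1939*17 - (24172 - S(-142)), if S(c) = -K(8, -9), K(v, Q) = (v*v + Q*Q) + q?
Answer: 8649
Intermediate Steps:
K(v, Q) = -3 + Q² + v² (K(v, Q) = (v*v + Q*Q) - 3 = (v² + Q²) - 3 = (Q² + v²) - 3 = -3 + Q² + v²)
S(c) = -142 (S(c) = -(-3 + (-9)² + 8²) = -(-3 + 81 + 64) = -1*142 = -142)
1939*17 - (24172 - S(-142)) = 1939*17 - (24172 - 1*(-142)) = 32963 - (24172 + 142) = 32963 - 1*24314 = 32963 - 24314 = 8649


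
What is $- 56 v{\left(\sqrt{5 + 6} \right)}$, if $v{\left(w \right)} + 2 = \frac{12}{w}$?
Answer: $112 - \frac{672 \sqrt{11}}{11} \approx -90.616$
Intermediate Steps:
$v{\left(w \right)} = -2 + \frac{12}{w}$
$- 56 v{\left(\sqrt{5 + 6} \right)} = - 56 \left(-2 + \frac{12}{\sqrt{5 + 6}}\right) = - 56 \left(-2 + \frac{12}{\sqrt{11}}\right) = - 56 \left(-2 + 12 \frac{\sqrt{11}}{11}\right) = - 56 \left(-2 + \frac{12 \sqrt{11}}{11}\right) = 112 - \frac{672 \sqrt{11}}{11}$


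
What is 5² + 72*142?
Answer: 10249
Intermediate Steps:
5² + 72*142 = 25 + 10224 = 10249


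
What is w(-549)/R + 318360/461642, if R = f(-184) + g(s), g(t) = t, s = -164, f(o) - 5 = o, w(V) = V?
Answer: 181319469/79171603 ≈ 2.2902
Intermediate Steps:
f(o) = 5 + o
R = -343 (R = (5 - 184) - 164 = -179 - 164 = -343)
w(-549)/R + 318360/461642 = -549/(-343) + 318360/461642 = -549*(-1/343) + 318360*(1/461642) = 549/343 + 159180/230821 = 181319469/79171603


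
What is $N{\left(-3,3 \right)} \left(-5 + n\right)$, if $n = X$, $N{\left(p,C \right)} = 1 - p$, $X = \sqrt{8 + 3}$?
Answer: $-20 + 4 \sqrt{11} \approx -6.7335$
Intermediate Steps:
$X = \sqrt{11} \approx 3.3166$
$n = \sqrt{11} \approx 3.3166$
$N{\left(-3,3 \right)} \left(-5 + n\right) = \left(1 - -3\right) \left(-5 + \sqrt{11}\right) = \left(1 + 3\right) \left(-5 + \sqrt{11}\right) = 4 \left(-5 + \sqrt{11}\right) = -20 + 4 \sqrt{11}$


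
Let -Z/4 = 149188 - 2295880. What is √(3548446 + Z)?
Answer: 13*√71806 ≈ 3483.6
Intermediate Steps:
Z = 8586768 (Z = -4*(149188 - 2295880) = -4*(-2146692) = 8586768)
√(3548446 + Z) = √(3548446 + 8586768) = √12135214 = 13*√71806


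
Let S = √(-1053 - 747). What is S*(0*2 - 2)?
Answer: -60*I*√2 ≈ -84.853*I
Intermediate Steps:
S = 30*I*√2 (S = √(-1800) = 30*I*√2 ≈ 42.426*I)
S*(0*2 - 2) = (30*I*√2)*(0*2 - 2) = (30*I*√2)*(0 - 2) = (30*I*√2)*(-2) = -60*I*√2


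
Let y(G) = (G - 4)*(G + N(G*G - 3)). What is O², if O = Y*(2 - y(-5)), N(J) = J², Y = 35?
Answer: 22787412025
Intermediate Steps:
y(G) = (-4 + G)*(G + (-3 + G²)²) (y(G) = (G - 4)*(G + (G*G - 3)²) = (-4 + G)*(G + (G² - 3)²) = (-4 + G)*(G + (-3 + G²)²))
O = 150955 (O = 35*(2 - ((-5)² - 4*(-5) - 4*(-3 + (-5)²)² - 5*(-3 + (-5)²)²)) = 35*(2 - (25 + 20 - 4*(-3 + 25)² - 5*(-3 + 25)²)) = 35*(2 - (25 + 20 - 4*22² - 5*22²)) = 35*(2 - (25 + 20 - 4*484 - 5*484)) = 35*(2 - (25 + 20 - 1936 - 2420)) = 35*(2 - 1*(-4311)) = 35*(2 + 4311) = 35*4313 = 150955)
O² = 150955² = 22787412025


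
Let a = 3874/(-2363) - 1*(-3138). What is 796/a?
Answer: 470237/1852805 ≈ 0.25380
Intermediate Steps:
a = 7411220/2363 (a = 3874*(-1/2363) + 3138 = -3874/2363 + 3138 = 7411220/2363 ≈ 3136.4)
796/a = 796/(7411220/2363) = 796*(2363/7411220) = 470237/1852805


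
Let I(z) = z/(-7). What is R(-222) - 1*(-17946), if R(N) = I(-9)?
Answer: 125631/7 ≈ 17947.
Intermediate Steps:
I(z) = -z/7 (I(z) = z*(-⅐) = -z/7)
R(N) = 9/7 (R(N) = -⅐*(-9) = 9/7)
R(-222) - 1*(-17946) = 9/7 - 1*(-17946) = 9/7 + 17946 = 125631/7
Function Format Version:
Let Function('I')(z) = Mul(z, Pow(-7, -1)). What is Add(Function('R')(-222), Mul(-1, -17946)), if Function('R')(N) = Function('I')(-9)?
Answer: Rational(125631, 7) ≈ 17947.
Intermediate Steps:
Function('I')(z) = Mul(Rational(-1, 7), z) (Function('I')(z) = Mul(z, Rational(-1, 7)) = Mul(Rational(-1, 7), z))
Function('R')(N) = Rational(9, 7) (Function('R')(N) = Mul(Rational(-1, 7), -9) = Rational(9, 7))
Add(Function('R')(-222), Mul(-1, -17946)) = Add(Rational(9, 7), Mul(-1, -17946)) = Add(Rational(9, 7), 17946) = Rational(125631, 7)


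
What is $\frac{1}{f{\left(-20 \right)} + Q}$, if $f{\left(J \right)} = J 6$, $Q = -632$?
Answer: $- \frac{1}{752} \approx -0.0013298$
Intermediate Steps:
$f{\left(J \right)} = 6 J$
$\frac{1}{f{\left(-20 \right)} + Q} = \frac{1}{6 \left(-20\right) - 632} = \frac{1}{-120 - 632} = \frac{1}{-752} = - \frac{1}{752}$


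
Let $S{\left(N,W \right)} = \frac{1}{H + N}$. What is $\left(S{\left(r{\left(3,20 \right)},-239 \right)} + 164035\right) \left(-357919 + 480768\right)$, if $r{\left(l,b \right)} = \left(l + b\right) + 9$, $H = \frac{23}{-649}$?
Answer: $\frac{418043688136676}{20745} \approx 2.0152 \cdot 10^{10}$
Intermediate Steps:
$H = - \frac{23}{649}$ ($H = 23 \left(- \frac{1}{649}\right) = - \frac{23}{649} \approx -0.035439$)
$r{\left(l,b \right)} = 9 + b + l$ ($r{\left(l,b \right)} = \left(b + l\right) + 9 = 9 + b + l$)
$S{\left(N,W \right)} = \frac{1}{- \frac{23}{649} + N}$
$\left(S{\left(r{\left(3,20 \right)},-239 \right)} + 164035\right) \left(-357919 + 480768\right) = \left(\frac{649}{-23 + 649 \left(9 + 20 + 3\right)} + 164035\right) \left(-357919 + 480768\right) = \left(\frac{649}{-23 + 649 \cdot 32} + 164035\right) 122849 = \left(\frac{649}{-23 + 20768} + 164035\right) 122849 = \left(\frac{649}{20745} + 164035\right) 122849 = \frac{3402906724}{20745} \cdot 122849 = \frac{418043688136676}{20745}$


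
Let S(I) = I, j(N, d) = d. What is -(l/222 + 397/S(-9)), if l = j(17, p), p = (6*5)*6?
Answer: 14419/333 ≈ 43.300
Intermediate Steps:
p = 180 (p = 30*6 = 180)
l = 180
-(l/222 + 397/S(-9)) = -(180/222 + 397/(-9)) = -(180*(1/222) + 397*(-⅑)) = -(30/37 - 397/9) = -1*(-14419/333) = 14419/333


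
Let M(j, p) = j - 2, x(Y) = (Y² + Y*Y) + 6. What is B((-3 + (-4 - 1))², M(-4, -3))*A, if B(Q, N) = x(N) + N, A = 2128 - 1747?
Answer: 27432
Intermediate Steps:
x(Y) = 6 + 2*Y² (x(Y) = (Y² + Y²) + 6 = 2*Y² + 6 = 6 + 2*Y²)
A = 381
M(j, p) = -2 + j
B(Q, N) = 6 + N + 2*N² (B(Q, N) = (6 + 2*N²) + N = 6 + N + 2*N²)
B((-3 + (-4 - 1))², M(-4, -3))*A = (6 + (-2 - 4) + 2*(-2 - 4)²)*381 = (6 - 6 + 2*(-6)²)*381 = (6 - 6 + 2*36)*381 = (6 - 6 + 72)*381 = 72*381 = 27432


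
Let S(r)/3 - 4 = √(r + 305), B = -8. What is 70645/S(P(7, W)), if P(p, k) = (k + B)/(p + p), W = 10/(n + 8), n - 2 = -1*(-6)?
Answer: -31648960/96927 + 847740*√2947/32309 ≈ 1097.9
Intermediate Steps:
n = 8 (n = 2 - 1*(-6) = 2 + 6 = 8)
W = 5/8 (W = 10/(8 + 8) = 10/16 = 10*(1/16) = 5/8 ≈ 0.62500)
P(p, k) = (-8 + k)/(2*p) (P(p, k) = (k - 8)/(p + p) = (-8 + k)/((2*p)) = (-8 + k)*(1/(2*p)) = (-8 + k)/(2*p))
S(r) = 12 + 3*√(305 + r) (S(r) = 12 + 3*√(r + 305) = 12 + 3*√(305 + r))
70645/S(P(7, W)) = 70645/(12 + 3*√(305 + (½)*(-8 + 5/8)/7)) = 70645/(12 + 3*√(305 + (½)*(⅐)*(-59/8))) = 70645/(12 + 3*√(305 - 59/112)) = 70645/(12 + 3*√(34101/112)) = 70645/(12 + 3*(9*√2947/28)) = 70645/(12 + 27*√2947/28)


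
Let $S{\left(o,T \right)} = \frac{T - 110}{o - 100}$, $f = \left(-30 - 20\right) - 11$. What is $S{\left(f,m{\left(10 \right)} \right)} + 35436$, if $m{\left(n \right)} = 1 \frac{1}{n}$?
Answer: $\frac{8150437}{230} \approx 35437.0$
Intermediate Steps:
$f = -61$ ($f = -50 - 11 = -61$)
$m{\left(n \right)} = \frac{1}{n}$
$S{\left(o,T \right)} = \frac{-110 + T}{-100 + o}$
$S{\left(f,m{\left(10 \right)} \right)} + 35436 = \frac{-110 + \frac{1}{10}}{-100 - 61} + 35436 = \frac{-110 + \frac{1}{10}}{-161} + 35436 = \left(- \frac{1}{161}\right) \left(- \frac{1099}{10}\right) + 35436 = \frac{157}{230} + 35436 = \frac{8150437}{230}$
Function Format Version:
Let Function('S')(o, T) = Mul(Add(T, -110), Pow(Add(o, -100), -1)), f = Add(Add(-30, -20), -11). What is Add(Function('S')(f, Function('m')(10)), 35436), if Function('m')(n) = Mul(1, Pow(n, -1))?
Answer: Rational(8150437, 230) ≈ 35437.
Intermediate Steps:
f = -61 (f = Add(-50, -11) = -61)
Function('m')(n) = Pow(n, -1)
Function('S')(o, T) = Mul(Pow(Add(-100, o), -1), Add(-110, T)) (Function('S')(o, T) = Mul(Add(-110, T), Pow(Add(-100, o), -1)) = Mul(Pow(Add(-100, o), -1), Add(-110, T)))
Add(Function('S')(f, Function('m')(10)), 35436) = Add(Mul(Pow(Add(-100, -61), -1), Add(-110, Pow(10, -1))), 35436) = Add(Mul(Pow(-161, -1), Add(-110, Rational(1, 10))), 35436) = Add(Mul(Rational(-1, 161), Rational(-1099, 10)), 35436) = Add(Rational(157, 230), 35436) = Rational(8150437, 230)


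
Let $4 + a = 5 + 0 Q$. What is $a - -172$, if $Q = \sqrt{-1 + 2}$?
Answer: $173$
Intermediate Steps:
$Q = 1$ ($Q = \sqrt{1} = 1$)
$a = 1$ ($a = -4 + \left(5 + 0 \cdot 1\right) = -4 + \left(5 + 0\right) = -4 + 5 = 1$)
$a - -172 = 1 - -172 = 1 + 172 = 173$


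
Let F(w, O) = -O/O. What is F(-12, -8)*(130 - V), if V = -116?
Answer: -246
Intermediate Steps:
F(w, O) = -1 (F(w, O) = -1*1 = -1)
F(-12, -8)*(130 - V) = -(130 - 1*(-116)) = -(130 + 116) = -1*246 = -246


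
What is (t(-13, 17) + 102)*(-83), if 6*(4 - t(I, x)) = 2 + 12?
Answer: -25813/3 ≈ -8604.3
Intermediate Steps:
t(I, x) = 5/3 (t(I, x) = 4 - (2 + 12)/6 = 4 - ⅙*14 = 4 - 7/3 = 5/3)
(t(-13, 17) + 102)*(-83) = (5/3 + 102)*(-83) = (311/3)*(-83) = -25813/3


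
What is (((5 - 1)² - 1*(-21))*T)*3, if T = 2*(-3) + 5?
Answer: -111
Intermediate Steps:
T = -1 (T = -6 + 5 = -1)
(((5 - 1)² - 1*(-21))*T)*3 = (((5 - 1)² - 1*(-21))*(-1))*3 = ((4² + 21)*(-1))*3 = ((16 + 21)*(-1))*3 = (37*(-1))*3 = -37*3 = -111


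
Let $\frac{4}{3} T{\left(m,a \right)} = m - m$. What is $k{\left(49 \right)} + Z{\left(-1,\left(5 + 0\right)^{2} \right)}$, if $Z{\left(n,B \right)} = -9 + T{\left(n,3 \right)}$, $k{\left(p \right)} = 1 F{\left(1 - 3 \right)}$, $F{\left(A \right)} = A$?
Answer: $-11$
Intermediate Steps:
$T{\left(m,a \right)} = 0$ ($T{\left(m,a \right)} = \frac{3 \left(m - m\right)}{4} = \frac{3}{4} \cdot 0 = 0$)
$k{\left(p \right)} = -2$ ($k{\left(p \right)} = 1 \left(1 - 3\right) = 1 \left(-2\right) = -2$)
$Z{\left(n,B \right)} = -9$ ($Z{\left(n,B \right)} = -9 + 0 = -9$)
$k{\left(49 \right)} + Z{\left(-1,\left(5 + 0\right)^{2} \right)} = -2 - 9 = -11$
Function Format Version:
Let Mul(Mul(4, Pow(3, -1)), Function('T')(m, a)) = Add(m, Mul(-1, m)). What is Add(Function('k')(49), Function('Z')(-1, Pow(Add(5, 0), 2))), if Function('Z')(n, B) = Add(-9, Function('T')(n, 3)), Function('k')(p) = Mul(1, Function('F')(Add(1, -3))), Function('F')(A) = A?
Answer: -11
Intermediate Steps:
Function('T')(m, a) = 0 (Function('T')(m, a) = Mul(Rational(3, 4), Add(m, Mul(-1, m))) = Mul(Rational(3, 4), 0) = 0)
Function('k')(p) = -2 (Function('k')(p) = Mul(1, Add(1, -3)) = Mul(1, -2) = -2)
Function('Z')(n, B) = -9 (Function('Z')(n, B) = Add(-9, 0) = -9)
Add(Function('k')(49), Function('Z')(-1, Pow(Add(5, 0), 2))) = Add(-2, -9) = -11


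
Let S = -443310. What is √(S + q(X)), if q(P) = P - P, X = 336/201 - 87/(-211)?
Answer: I*√443310 ≈ 665.82*I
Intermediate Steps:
X = 29461/14137 (X = 336*(1/201) - 87*(-1/211) = 112/67 + 87/211 = 29461/14137 ≈ 2.0840)
q(P) = 0
√(S + q(X)) = √(-443310 + 0) = √(-443310) = I*√443310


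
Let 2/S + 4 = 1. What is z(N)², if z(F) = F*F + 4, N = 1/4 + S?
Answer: 361201/20736 ≈ 17.419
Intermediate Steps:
S = -⅔ (S = 2/(-4 + 1) = 2/(-3) = 2*(-⅓) = -⅔ ≈ -0.66667)
N = -5/12 (N = 1/4 - ⅔ = ¼ - ⅔ = -5/12 ≈ -0.41667)
z(F) = 4 + F² (z(F) = F² + 4 = 4 + F²)
z(N)² = (4 + (-5/12)²)² = (4 + 25/144)² = (601/144)² = 361201/20736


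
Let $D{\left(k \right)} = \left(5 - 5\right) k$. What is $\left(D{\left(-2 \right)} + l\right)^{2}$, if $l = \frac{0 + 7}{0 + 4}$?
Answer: $\frac{49}{16} \approx 3.0625$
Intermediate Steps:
$D{\left(k \right)} = 0$ ($D{\left(k \right)} = 0 k = 0$)
$l = \frac{7}{4} \approx 1.75$
$\left(D{\left(-2 \right)} + l\right)^{2} = \left(0 + \frac{7}{4}\right)^{2} = \left(\frac{7}{4}\right)^{2} = \frac{49}{16}$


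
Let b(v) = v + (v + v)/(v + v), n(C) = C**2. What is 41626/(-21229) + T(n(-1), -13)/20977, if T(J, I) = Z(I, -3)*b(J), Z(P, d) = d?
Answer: -67178152/34255441 ≈ -1.9611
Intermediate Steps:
b(v) = 1 + v (b(v) = v + (2*v)/((2*v)) = v + (2*v)*(1/(2*v)) = v + 1 = 1 + v)
T(J, I) = -3 - 3*J (T(J, I) = -3*(1 + J) = -3 - 3*J)
41626/(-21229) + T(n(-1), -13)/20977 = 41626/(-21229) + (-3 - 3*(-1)**2)/20977 = 41626*(-1/21229) + (-3 - 3*1)*(1/20977) = -3202/1633 + (-3 - 3)*(1/20977) = -3202/1633 - 6*1/20977 = -3202/1633 - 6/20977 = -67178152/34255441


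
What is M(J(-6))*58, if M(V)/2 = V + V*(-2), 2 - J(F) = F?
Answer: -928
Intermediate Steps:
J(F) = 2 - F
M(V) = -2*V (M(V) = 2*(V + V*(-2)) = 2*(V - 2*V) = 2*(-V) = -2*V)
M(J(-6))*58 = -2*(2 - 1*(-6))*58 = -2*(2 + 6)*58 = -2*8*58 = -16*58 = -928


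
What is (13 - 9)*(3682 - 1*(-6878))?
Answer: 42240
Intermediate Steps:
(13 - 9)*(3682 - 1*(-6878)) = 4*(3682 + 6878) = 4*10560 = 42240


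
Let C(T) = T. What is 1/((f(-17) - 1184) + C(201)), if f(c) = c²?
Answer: -1/694 ≈ -0.0014409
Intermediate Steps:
1/((f(-17) - 1184) + C(201)) = 1/(((-17)² - 1184) + 201) = 1/((289 - 1184) + 201) = 1/(-895 + 201) = 1/(-694) = -1/694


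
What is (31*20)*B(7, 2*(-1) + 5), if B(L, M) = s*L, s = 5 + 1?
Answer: 26040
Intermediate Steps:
s = 6
B(L, M) = 6*L
(31*20)*B(7, 2*(-1) + 5) = (31*20)*(6*7) = 620*42 = 26040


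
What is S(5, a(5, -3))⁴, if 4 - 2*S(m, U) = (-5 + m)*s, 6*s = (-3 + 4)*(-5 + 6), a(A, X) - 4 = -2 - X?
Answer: 16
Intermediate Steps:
a(A, X) = 2 - X (a(A, X) = 4 + (-2 - X) = 2 - X)
s = ⅙ (s = ((-3 + 4)*(-5 + 6))/6 = (1*1)/6 = (⅙)*1 = ⅙ ≈ 0.16667)
S(m, U) = 29/12 - m/12 (S(m, U) = 2 - (-5 + m)/(2*6) = 2 - (-⅚ + m/6)/2 = 2 + (5/12 - m/12) = 29/12 - m/12)
S(5, a(5, -3))⁴ = (29/12 - 1/12*5)⁴ = (29/12 - 5/12)⁴ = 2⁴ = 16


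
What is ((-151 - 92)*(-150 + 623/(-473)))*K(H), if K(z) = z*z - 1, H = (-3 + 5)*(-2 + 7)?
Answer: 156530151/43 ≈ 3.6402e+6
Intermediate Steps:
H = 10 (H = 2*5 = 10)
K(z) = -1 + z² (K(z) = z² - 1 = -1 + z²)
((-151 - 92)*(-150 + 623/(-473)))*K(H) = ((-151 - 92)*(-150 + 623/(-473)))*(-1 + 10²) = (-243*(-150 + 623*(-1/473)))*(-1 + 100) = -243*(-150 - 623/473)*99 = -243*(-71573/473)*99 = (17392239/473)*99 = 156530151/43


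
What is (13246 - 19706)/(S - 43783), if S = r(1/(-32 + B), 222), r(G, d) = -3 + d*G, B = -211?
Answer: 26163/177337 ≈ 0.14753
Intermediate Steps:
r(G, d) = -3 + G*d
S = -317/81 (S = -3 + 222/(-32 - 211) = -3 + 222/(-243) = -3 - 1/243*222 = -3 - 74/81 = -317/81 ≈ -3.9136)
(13246 - 19706)/(S - 43783) = (13246 - 19706)/(-317/81 - 43783) = -6460/(-3546740/81) = -6460*(-81/3546740) = 26163/177337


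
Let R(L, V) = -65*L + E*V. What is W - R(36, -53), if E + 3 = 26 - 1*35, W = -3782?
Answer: -2078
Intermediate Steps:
E = -12 (E = -3 + (26 - 1*35) = -3 + (26 - 35) = -3 - 9 = -12)
R(L, V) = -65*L - 12*V
W - R(36, -53) = -3782 - (-65*36 - 12*(-53)) = -3782 - (-2340 + 636) = -3782 - 1*(-1704) = -3782 + 1704 = -2078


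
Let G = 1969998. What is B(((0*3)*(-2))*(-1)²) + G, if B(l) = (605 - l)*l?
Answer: 1969998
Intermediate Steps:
B(l) = l*(605 - l)
B(((0*3)*(-2))*(-1)²) + G = (((0*3)*(-2))*(-1)²)*(605 - (0*3)*(-2)*(-1)²) + 1969998 = ((0*(-2))*1)*(605 - 0*(-2)) + 1969998 = (0*1)*(605 - 0) + 1969998 = 0*(605 - 1*0) + 1969998 = 0*(605 + 0) + 1969998 = 0*605 + 1969998 = 0 + 1969998 = 1969998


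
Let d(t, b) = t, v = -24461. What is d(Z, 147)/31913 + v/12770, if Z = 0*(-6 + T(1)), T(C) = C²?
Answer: -24461/12770 ≈ -1.9155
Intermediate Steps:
Z = 0 (Z = 0*(-6 + 1²) = 0*(-6 + 1) = 0*(-5) = 0)
d(Z, 147)/31913 + v/12770 = 0/31913 - 24461/12770 = 0*(1/31913) - 24461*1/12770 = 0 - 24461/12770 = -24461/12770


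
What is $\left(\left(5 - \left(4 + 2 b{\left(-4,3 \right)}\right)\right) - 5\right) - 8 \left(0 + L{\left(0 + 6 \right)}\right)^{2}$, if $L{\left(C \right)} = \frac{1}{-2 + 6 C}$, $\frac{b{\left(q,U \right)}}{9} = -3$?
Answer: $\frac{14448}{289} \approx 49.993$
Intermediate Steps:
$b{\left(q,U \right)} = -27$ ($b{\left(q,U \right)} = 9 \left(-3\right) = -27$)
$\left(\left(5 - \left(4 + 2 b{\left(-4,3 \right)}\right)\right) - 5\right) - 8 \left(0 + L{\left(0 + 6 \right)}\right)^{2} = \left(\left(5 - -50\right) - 5\right) - 8 \left(0 + \frac{1}{2 \left(-1 + 3 \left(0 + 6\right)\right)}\right)^{2} = \left(\left(5 + \left(-4 + 54\right)\right) - 5\right) - 8 \left(0 + \frac{1}{2 \left(-1 + 3 \cdot 6\right)}\right)^{2} = \left(\left(5 + 50\right) - 5\right) - 8 \left(0 + \frac{1}{2 \left(-1 + 18\right)}\right)^{2} = \left(55 - 5\right) - 8 \left(0 + \frac{1}{2 \cdot 17}\right)^{2} = 50 - 8 \left(0 + \frac{1}{2} \cdot \frac{1}{17}\right)^{2} = 50 - 8 \left(0 + \frac{1}{34}\right)^{2} = 50 - \frac{8}{1156} = 50 - \frac{2}{289} = \frac{14448}{289}$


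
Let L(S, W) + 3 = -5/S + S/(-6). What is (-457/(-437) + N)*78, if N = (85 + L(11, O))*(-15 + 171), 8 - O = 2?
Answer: 4662879702/4807 ≈ 9.7002e+5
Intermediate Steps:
O = 6 (O = 8 - 1*2 = 8 - 2 = 6)
L(S, W) = -3 - 5/S - S/6 (L(S, W) = -3 + (-5/S + S/(-6)) = -3 + (-5/S + S*(-⅙)) = -3 + (-5/S - S/6) = -3 - 5/S - S/6)
N = 136786/11 (N = (85 + (-3 - 5/11 - ⅙*11))*(-15 + 171) = (85 + (-3 - 5*1/11 - 11/6))*156 = (85 + (-3 - 5/11 - 11/6))*156 = (85 - 349/66)*156 = (5261/66)*156 = 136786/11 ≈ 12435.)
(-457/(-437) + N)*78 = (-457/(-437) + 136786/11)*78 = (-457*(-1/437) + 136786/11)*78 = (457/437 + 136786/11)*78 = (59780509/4807)*78 = 4662879702/4807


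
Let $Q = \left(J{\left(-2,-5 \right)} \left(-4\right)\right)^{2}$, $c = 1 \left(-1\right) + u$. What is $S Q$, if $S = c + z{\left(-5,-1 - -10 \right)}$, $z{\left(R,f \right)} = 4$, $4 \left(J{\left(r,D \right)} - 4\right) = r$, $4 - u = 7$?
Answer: $0$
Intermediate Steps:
$u = -3$ ($u = 4 - 7 = -3$)
$J{\left(r,D \right)} = 4 + \frac{r}{4}$
$c = -4$ ($c = 1 \left(-1\right) - 3 = -1 - 3 = -4$)
$S = 0$ ($S = -4 + 4 = 0$)
$Q = 196$ ($Q = \left(\left(4 + \frac{1}{4} \left(-2\right)\right) \left(-4\right)\right)^{2} = \left(\left(4 - \frac{1}{2}\right) \left(-4\right)\right)^{2} = \left(\frac{7}{2} \left(-4\right)\right)^{2} = \left(-14\right)^{2} = 196$)
$S Q = 0 \cdot 196 = 0$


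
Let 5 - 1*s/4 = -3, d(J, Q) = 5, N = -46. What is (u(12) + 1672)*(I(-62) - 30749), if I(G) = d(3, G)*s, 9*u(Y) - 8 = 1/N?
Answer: -21185176675/414 ≈ -5.1172e+7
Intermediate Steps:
s = 32 (s = 20 - 4*(-3) = 20 + 12 = 32)
u(Y) = 367/414 (u(Y) = 8/9 + (⅑)/(-46) = 8/9 + (⅑)*(-1/46) = 8/9 - 1/414 = 367/414)
I(G) = 160 (I(G) = 5*32 = 160)
(u(12) + 1672)*(I(-62) - 30749) = (367/414 + 1672)*(160 - 30749) = (692575/414)*(-30589) = -21185176675/414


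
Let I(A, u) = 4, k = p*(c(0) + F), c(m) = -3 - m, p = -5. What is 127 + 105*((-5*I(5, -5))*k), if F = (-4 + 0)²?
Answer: 136627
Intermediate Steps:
F = 16 (F = (-4)² = 16)
k = -65 (k = -5*((-3 - 1*0) + 16) = -5*((-3 + 0) + 16) = -5*(-3 + 16) = -5*13 = -65)
127 + 105*((-5*I(5, -5))*k) = 127 + 105*(-5*4*(-65)) = 127 + 105*(-20*(-65)) = 127 + 105*1300 = 127 + 136500 = 136627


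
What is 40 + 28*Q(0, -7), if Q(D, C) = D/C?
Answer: 40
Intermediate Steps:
40 + 28*Q(0, -7) = 40 + 28*(0/(-7)) = 40 + 28*(0*(-1/7)) = 40 + 28*0 = 40 + 0 = 40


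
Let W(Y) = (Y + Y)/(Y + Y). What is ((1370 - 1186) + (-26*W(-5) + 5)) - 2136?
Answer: -1973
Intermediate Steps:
W(Y) = 1 (W(Y) = (2*Y)/((2*Y)) = (2*Y)*(1/(2*Y)) = 1)
((1370 - 1186) + (-26*W(-5) + 5)) - 2136 = ((1370 - 1186) + (-26*1 + 5)) - 2136 = (184 + (-26 + 5)) - 2136 = (184 - 21) - 2136 = 163 - 2136 = -1973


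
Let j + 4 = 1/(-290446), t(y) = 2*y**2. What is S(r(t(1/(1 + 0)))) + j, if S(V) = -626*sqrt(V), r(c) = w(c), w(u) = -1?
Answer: -1161785/290446 - 626*I ≈ -4.0 - 626.0*I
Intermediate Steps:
r(c) = -1
j = -1161785/290446 (j = -4 + 1/(-290446) = -4 - 1/290446 = -1161785/290446 ≈ -4.0000)
S(r(t(1/(1 + 0)))) + j = -626*I - 1161785/290446 = -1161785/290446 - 626*I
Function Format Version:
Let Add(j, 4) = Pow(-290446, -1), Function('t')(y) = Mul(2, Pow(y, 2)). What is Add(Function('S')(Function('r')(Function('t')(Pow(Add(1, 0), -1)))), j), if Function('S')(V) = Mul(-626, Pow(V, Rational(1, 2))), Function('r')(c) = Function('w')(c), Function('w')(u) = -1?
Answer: Add(Rational(-1161785, 290446), Mul(-626, I)) ≈ Add(-4.0000, Mul(-626.00, I))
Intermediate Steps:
Function('r')(c) = -1
j = Rational(-1161785, 290446) (j = Add(-4, Pow(-290446, -1)) = Add(-4, Rational(-1, 290446)) = Rational(-1161785, 290446) ≈ -4.0000)
Add(Function('S')(Function('r')(Function('t')(Pow(Add(1, 0), -1)))), j) = Add(Mul(-626, Pow(-1, Rational(1, 2))), Rational(-1161785, 290446)) = Add(Mul(-626, I), Rational(-1161785, 290446)) = Add(Rational(-1161785, 290446), Mul(-626, I))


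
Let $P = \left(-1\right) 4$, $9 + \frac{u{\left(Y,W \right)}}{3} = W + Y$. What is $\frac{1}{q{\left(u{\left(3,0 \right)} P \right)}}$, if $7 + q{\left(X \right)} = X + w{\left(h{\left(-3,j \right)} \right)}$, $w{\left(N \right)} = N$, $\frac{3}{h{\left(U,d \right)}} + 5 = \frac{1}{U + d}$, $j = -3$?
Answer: $\frac{31}{1997} \approx 0.015523$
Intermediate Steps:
$u{\left(Y,W \right)} = -27 + 3 W + 3 Y$ ($u{\left(Y,W \right)} = -27 + 3 \left(W + Y\right) = -27 + \left(3 W + 3 Y\right) = -27 + 3 W + 3 Y$)
$h{\left(U,d \right)} = \frac{3}{-5 + \frac{1}{U + d}}$
$P = -4$
$q{\left(X \right)} = - \frac{235}{31} + X$ ($q{\left(X \right)} = -7 + \left(X + \frac{3 \left(\left(-1\right) \left(-3\right) - -3\right)}{-1 + 5 \left(-3\right) + 5 \left(-3\right)}\right) = -7 + \left(X + \frac{3 \left(3 + 3\right)}{-1 - 15 - 15}\right) = -7 + \left(X + 3 \frac{1}{-31} \cdot 6\right) = -7 + \left(X + 3 \left(- \frac{1}{31}\right) 6\right) = -7 + \left(X - \frac{18}{31}\right) = -7 + \left(- \frac{18}{31} + X\right) = - \frac{235}{31} + X$)
$\frac{1}{q{\left(u{\left(3,0 \right)} P \right)}} = \frac{1}{- \frac{235}{31} + \left(-27 + 3 \cdot 0 + 3 \cdot 3\right) \left(-4\right)} = \frac{1}{- \frac{235}{31} + \left(-27 + 0 + 9\right) \left(-4\right)} = \frac{1}{- \frac{235}{31} - -72} = \frac{1}{- \frac{235}{31} + 72} = \frac{1}{\frac{1997}{31}} = \frac{31}{1997}$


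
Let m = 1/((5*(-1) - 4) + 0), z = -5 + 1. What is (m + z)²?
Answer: 1369/81 ≈ 16.901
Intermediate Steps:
z = -4
m = -⅑ (m = 1/((-5 - 4) + 0) = 1/(-9 + 0) = 1/(-9) = -⅑ ≈ -0.11111)
(m + z)² = (-⅑ - 4)² = (-37/9)² = 1369/81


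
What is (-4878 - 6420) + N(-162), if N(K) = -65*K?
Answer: -768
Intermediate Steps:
(-4878 - 6420) + N(-162) = (-4878 - 6420) - 65*(-162) = -11298 + 10530 = -768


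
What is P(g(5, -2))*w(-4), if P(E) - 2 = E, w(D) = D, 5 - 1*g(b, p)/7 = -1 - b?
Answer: -316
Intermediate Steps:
g(b, p) = 42 + 7*b (g(b, p) = 35 - 7*(-1 - b) = 35 + (7 + 7*b) = 42 + 7*b)
P(E) = 2 + E
P(g(5, -2))*w(-4) = (2 + (42 + 7*5))*(-4) = (2 + (42 + 35))*(-4) = (2 + 77)*(-4) = 79*(-4) = -316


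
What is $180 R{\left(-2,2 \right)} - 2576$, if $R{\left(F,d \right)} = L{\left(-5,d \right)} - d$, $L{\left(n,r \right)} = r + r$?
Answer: $-2216$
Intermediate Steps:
$L{\left(n,r \right)} = 2 r$
$R{\left(F,d \right)} = d$ ($R{\left(F,d \right)} = 2 d - d = d$)
$180 R{\left(-2,2 \right)} - 2576 = 180 \cdot 2 - 2576 = 360 - 2576 = -2216$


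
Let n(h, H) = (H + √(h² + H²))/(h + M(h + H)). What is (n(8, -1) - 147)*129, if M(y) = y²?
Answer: -360340/19 + 43*√65/19 ≈ -18947.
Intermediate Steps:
n(h, H) = (H + √(H² + h²))/(h + (H + h)²) (n(h, H) = (H + √(h² + H²))/(h + (h + H)²) = (H + √(H² + h²))/(h + (H + h)²))
(n(8, -1) - 147)*129 = ((-1 + √((-1)² + 8²))/(8 + (-1 + 8)²) - 147)*129 = ((-1 + √(1 + 64))/(8 + 7²) - 147)*129 = ((-1 + √65)/(8 + 49) - 147)*129 = ((-1 + √65)/57 - 147)*129 = ((-1/57 + √65/57) - 147)*129 = (-8380/57 + √65/57)*129 = -360340/19 + 43*√65/19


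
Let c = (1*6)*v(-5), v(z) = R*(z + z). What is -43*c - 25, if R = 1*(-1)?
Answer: -2605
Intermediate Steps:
R = -1
v(z) = -2*z (v(z) = -(z + z) = -2*z)
c = 60 (c = (1*6)*(-2*(-5)) = 6*10 = 60)
-43*c - 25 = -43*60 - 25 = -2580 - 25 = -2605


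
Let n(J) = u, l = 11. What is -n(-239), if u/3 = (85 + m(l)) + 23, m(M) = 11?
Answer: -357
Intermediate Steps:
u = 357 (u = 3*((85 + 11) + 23) = 3*(96 + 23) = 3*119 = 357)
n(J) = 357
-n(-239) = -1*357 = -357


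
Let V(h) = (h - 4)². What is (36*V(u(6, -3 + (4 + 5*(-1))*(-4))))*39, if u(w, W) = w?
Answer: 5616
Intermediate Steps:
V(h) = (-4 + h)²
(36*V(u(6, -3 + (4 + 5*(-1))*(-4))))*39 = (36*(-4 + 6)²)*39 = (36*2²)*39 = (36*4)*39 = 144*39 = 5616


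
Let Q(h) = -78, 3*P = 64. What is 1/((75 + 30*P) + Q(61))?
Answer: 1/637 ≈ 0.0015699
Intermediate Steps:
P = 64/3 (P = (1/3)*64 = 64/3 ≈ 21.333)
1/((75 + 30*P) + Q(61)) = 1/((75 + 30*(64/3)) - 78) = 1/((75 + 640) - 78) = 1/(715 - 78) = 1/637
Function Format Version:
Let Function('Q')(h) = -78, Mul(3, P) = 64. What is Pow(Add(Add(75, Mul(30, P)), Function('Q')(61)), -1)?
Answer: Rational(1, 637) ≈ 0.0015699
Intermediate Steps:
P = Rational(64, 3) (P = Mul(Rational(1, 3), 64) = Rational(64, 3) ≈ 21.333)
Pow(Add(Add(75, Mul(30, P)), Function('Q')(61)), -1) = Pow(Add(Add(75, Mul(30, Rational(64, 3))), -78), -1) = Pow(Add(Add(75, 640), -78), -1) = Pow(Add(715, -78), -1) = Pow(637, -1) = Rational(1, 637)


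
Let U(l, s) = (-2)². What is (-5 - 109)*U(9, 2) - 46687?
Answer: -47143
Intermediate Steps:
U(l, s) = 4
(-5 - 109)*U(9, 2) - 46687 = (-5 - 109)*4 - 46687 = -114*4 - 46687 = -456 - 46687 = -47143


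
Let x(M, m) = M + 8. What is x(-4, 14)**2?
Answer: 16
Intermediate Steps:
x(M, m) = 8 + M
x(-4, 14)**2 = (8 - 4)**2 = 4**2 = 16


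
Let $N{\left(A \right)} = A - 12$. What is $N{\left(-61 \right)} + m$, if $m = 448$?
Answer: $375$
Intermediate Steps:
$N{\left(A \right)} = -12 + A$ ($N{\left(A \right)} = A - 12 = -12 + A$)
$N{\left(-61 \right)} + m = \left(-12 - 61\right) + 448 = -73 + 448 = 375$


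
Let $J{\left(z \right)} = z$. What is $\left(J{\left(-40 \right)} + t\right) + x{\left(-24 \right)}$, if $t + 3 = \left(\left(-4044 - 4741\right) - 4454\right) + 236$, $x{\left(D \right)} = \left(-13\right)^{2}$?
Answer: $-12877$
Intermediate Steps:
$x{\left(D \right)} = 169$
$t = -13006$ ($t = -3 + \left(\left(\left(-4044 - 4741\right) - 4454\right) + 236\right) = -3 + \left(\left(-8785 - 4454\right) + 236\right) = -3 + \left(-13239 + 236\right) = -3 - 13003 = -13006$)
$\left(J{\left(-40 \right)} + t\right) + x{\left(-24 \right)} = \left(-40 - 13006\right) + 169 = -13046 + 169 = -12877$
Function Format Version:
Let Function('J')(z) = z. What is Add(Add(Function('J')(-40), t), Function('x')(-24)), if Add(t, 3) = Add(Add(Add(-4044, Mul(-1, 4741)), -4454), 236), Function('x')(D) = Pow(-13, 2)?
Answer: -12877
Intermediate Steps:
Function('x')(D) = 169
t = -13006 (t = Add(-3, Add(Add(Add(-4044, Mul(-1, 4741)), -4454), 236)) = Add(-3, Add(Add(Add(-4044, -4741), -4454), 236)) = Add(-3, Add(Add(-8785, -4454), 236)) = Add(-3, Add(-13239, 236)) = Add(-3, -13003) = -13006)
Add(Add(Function('J')(-40), t), Function('x')(-24)) = Add(Add(-40, -13006), 169) = Add(-13046, 169) = -12877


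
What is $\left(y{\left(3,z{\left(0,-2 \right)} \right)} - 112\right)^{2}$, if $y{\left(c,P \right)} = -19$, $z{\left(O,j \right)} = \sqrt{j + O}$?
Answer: $17161$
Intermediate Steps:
$z{\left(O,j \right)} = \sqrt{O + j}$
$\left(y{\left(3,z{\left(0,-2 \right)} \right)} - 112\right)^{2} = \left(-19 - 112\right)^{2} = \left(-131\right)^{2} = 17161$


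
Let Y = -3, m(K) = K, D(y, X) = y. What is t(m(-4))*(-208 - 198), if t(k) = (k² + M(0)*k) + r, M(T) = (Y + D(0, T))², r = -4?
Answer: 9744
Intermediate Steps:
M(T) = 9 (M(T) = (-3 + 0)² = (-3)² = 9)
t(k) = -4 + k² + 9*k (t(k) = (k² + 9*k) - 4 = -4 + k² + 9*k)
t(m(-4))*(-208 - 198) = (-4 + (-4)² + 9*(-4))*(-208 - 198) = (-4 + 16 - 36)*(-406) = -24*(-406) = 9744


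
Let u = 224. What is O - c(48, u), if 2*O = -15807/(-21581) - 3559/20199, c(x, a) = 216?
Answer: -94036318297/435914619 ≈ -215.72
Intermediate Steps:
O = 121239407/435914619 (O = (-15807/(-21581) - 3559/20199)/2 = (-15807*(-1/21581) - 3559*1/20199)/2 = (15807/21581 - 3559/20199)/2 = (½)*(242478814/435914619) = 121239407/435914619 ≈ 0.27813)
O - c(48, u) = 121239407/435914619 - 1*216 = 121239407/435914619 - 216 = -94036318297/435914619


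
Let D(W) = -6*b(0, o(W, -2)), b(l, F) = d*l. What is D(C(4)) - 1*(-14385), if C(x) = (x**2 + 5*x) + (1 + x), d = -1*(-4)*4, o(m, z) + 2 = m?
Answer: 14385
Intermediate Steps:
o(m, z) = -2 + m
d = 16 (d = 4*4 = 16)
b(l, F) = 16*l
C(x) = 1 + x**2 + 6*x
D(W) = 0 (D(W) = -96*0 = -6*0 = 0)
D(C(4)) - 1*(-14385) = 0 - 1*(-14385) = 0 + 14385 = 14385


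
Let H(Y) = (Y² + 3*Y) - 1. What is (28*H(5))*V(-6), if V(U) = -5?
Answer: -5460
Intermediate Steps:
H(Y) = -1 + Y² + 3*Y
(28*H(5))*V(-6) = (28*(-1 + 5² + 3*5))*(-5) = (28*(-1 + 25 + 15))*(-5) = (28*39)*(-5) = 1092*(-5) = -5460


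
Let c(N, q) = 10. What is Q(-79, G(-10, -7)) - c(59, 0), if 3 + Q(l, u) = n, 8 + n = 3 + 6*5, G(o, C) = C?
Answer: 12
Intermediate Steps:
n = 25 (n = -8 + (3 + 6*5) = -8 + (3 + 30) = -8 + 33 = 25)
Q(l, u) = 22 (Q(l, u) = -3 + 25 = 22)
Q(-79, G(-10, -7)) - c(59, 0) = 22 - 1*10 = 22 - 10 = 12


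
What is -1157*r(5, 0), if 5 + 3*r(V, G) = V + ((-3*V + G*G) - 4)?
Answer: 21983/3 ≈ 7327.7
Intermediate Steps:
r(V, G) = -3 - 2*V/3 + G²/3 (r(V, G) = -5/3 + (V + ((-3*V + G*G) - 4))/3 = -5/3 + (V + ((-3*V + G²) - 4))/3 = -5/3 + (V + ((G² - 3*V) - 4))/3 = -5/3 + (V + (-4 + G² - 3*V))/3 = -5/3 + (-4 + G² - 2*V)/3 = -5/3 + (-4/3 - 2*V/3 + G²/3) = -3 - 2*V/3 + G²/3)
-1157*r(5, 0) = -1157*(-3 - ⅔*5 + (⅓)*0²) = -1157*(-3 - 10/3 + (⅓)*0) = -1157*(-3 - 10/3 + 0) = -1157*(-19/3) = 21983/3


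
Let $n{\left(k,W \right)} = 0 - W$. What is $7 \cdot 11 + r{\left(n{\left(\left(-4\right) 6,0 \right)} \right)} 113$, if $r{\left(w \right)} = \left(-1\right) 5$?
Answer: $-488$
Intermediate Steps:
$n{\left(k,W \right)} = - W$
$r{\left(w \right)} = -5$
$7 \cdot 11 + r{\left(n{\left(\left(-4\right) 6,0 \right)} \right)} 113 = 7 \cdot 11 - 565 = 77 - 565 = -488$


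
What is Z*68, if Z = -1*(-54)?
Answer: 3672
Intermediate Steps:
Z = 54
Z*68 = 54*68 = 3672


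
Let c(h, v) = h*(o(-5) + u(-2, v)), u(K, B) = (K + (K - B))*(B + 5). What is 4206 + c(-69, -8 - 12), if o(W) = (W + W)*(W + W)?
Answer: 13866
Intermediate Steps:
o(W) = 4*W² (o(W) = (2*W)*(2*W) = 4*W²)
u(K, B) = (5 + B)*(-B + 2*K) (u(K, B) = (-B + 2*K)*(5 + B) = (5 + B)*(-B + 2*K))
c(h, v) = h*(80 - v² - 9*v) (c(h, v) = h*(4*(-5)² + (-v² - 5*v + 10*(-2) + 2*v*(-2))) = h*(4*25 + (-v² - 5*v - 20 - 4*v)) = h*(100 + (-20 - v² - 9*v)) = h*(80 - v² - 9*v))
4206 + c(-69, -8 - 12) = 4206 - 69*(80 - (-8 - 12)² - 9*(-8 - 12)) = 4206 - 69*(80 - 1*(-20)² - 9*(-20)) = 4206 - 69*(80 - 1*400 + 180) = 4206 - 69*(80 - 400 + 180) = 4206 - 69*(-140) = 4206 + 9660 = 13866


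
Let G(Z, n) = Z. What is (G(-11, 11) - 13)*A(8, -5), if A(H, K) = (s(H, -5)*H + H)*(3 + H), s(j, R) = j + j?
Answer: -35904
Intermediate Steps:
s(j, R) = 2*j
A(H, K) = (3 + H)*(H + 2*H**2) (A(H, K) = ((2*H)*H + H)*(3 + H) = (2*H**2 + H)*(3 + H) = (H + 2*H**2)*(3 + H) = (3 + H)*(H + 2*H**2))
(G(-11, 11) - 13)*A(8, -5) = (-11 - 13)*(8*(3 + 2*8**2 + 7*8)) = -192*(3 + 2*64 + 56) = -192*(3 + 128 + 56) = -192*187 = -24*1496 = -35904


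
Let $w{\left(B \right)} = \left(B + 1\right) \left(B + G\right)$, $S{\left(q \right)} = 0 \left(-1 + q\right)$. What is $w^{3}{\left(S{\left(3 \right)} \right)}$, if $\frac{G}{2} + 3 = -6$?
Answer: $-5832$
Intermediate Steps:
$G = -18$ ($G = -6 + 2 \left(-6\right) = -6 - 12 = -18$)
$S{\left(q \right)} = 0$
$w{\left(B \right)} = \left(1 + B\right) \left(-18 + B\right)$ ($w{\left(B \right)} = \left(B + 1\right) \left(B - 18\right) = \left(1 + B\right) \left(-18 + B\right)$)
$w^{3}{\left(S{\left(3 \right)} \right)} = \left(-18 + 0^{2} - 0\right)^{3} = \left(-18 + 0 + 0\right)^{3} = \left(-18\right)^{3} = -5832$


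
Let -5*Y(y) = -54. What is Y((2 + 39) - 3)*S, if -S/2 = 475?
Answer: -10260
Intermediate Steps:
S = -950 (S = -2*475 = -950)
Y(y) = 54/5 (Y(y) = -1/5*(-54) = 54/5)
Y((2 + 39) - 3)*S = (54/5)*(-950) = -10260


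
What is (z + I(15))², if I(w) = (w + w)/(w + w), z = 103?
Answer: 10816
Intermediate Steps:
I(w) = 1 (I(w) = (2*w)/((2*w)) = (2*w)*(1/(2*w)) = 1)
(z + I(15))² = (103 + 1)² = 104² = 10816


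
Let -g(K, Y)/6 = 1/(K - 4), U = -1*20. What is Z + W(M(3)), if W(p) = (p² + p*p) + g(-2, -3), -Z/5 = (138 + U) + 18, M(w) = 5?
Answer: -629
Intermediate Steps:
U = -20
g(K, Y) = -6/(-4 + K) (g(K, Y) = -6/(K - 4) = -6/(-4 + K))
Z = -680 (Z = -5*((138 - 20) + 18) = -5*(118 + 18) = -5*136 = -680)
W(p) = 1 + 2*p² (W(p) = (p² + p*p) - 6/(-4 - 2) = (p² + p²) - 6/(-6) = 2*p² - 6*(-⅙) = 2*p² + 1 = 1 + 2*p²)
Z + W(M(3)) = -680 + (1 + 2*5²) = -680 + (1 + 2*25) = -680 + (1 + 50) = -680 + 51 = -629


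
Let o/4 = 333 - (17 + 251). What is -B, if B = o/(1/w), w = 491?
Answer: -127660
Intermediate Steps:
o = 260 (o = 4*(333 - (17 + 251)) = 4*(333 - 1*268) = 4*(333 - 268) = 4*65 = 260)
B = 127660 (B = 260/(1/491) = 260*491 = 127660)
-B = -1*127660 = -127660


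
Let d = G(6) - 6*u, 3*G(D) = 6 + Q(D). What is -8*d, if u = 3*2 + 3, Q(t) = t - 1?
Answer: 1208/3 ≈ 402.67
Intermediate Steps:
Q(t) = -1 + t
u = 9 (u = 6 + 3 = 9)
G(D) = 5/3 + D/3 (G(D) = (6 + (-1 + D))/3 = (5 + D)/3 = 5/3 + D/3)
d = -151/3 (d = (5/3 + (⅓)*6) - 6*9 = (5/3 + 2) - 54 = 11/3 - 54 = -151/3 ≈ -50.333)
-8*d = -8*(-151/3) = 1208/3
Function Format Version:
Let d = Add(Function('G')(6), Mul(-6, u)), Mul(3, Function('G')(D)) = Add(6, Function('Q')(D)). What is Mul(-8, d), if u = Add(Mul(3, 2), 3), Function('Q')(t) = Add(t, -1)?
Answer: Rational(1208, 3) ≈ 402.67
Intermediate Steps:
Function('Q')(t) = Add(-1, t)
u = 9 (u = Add(6, 3) = 9)
Function('G')(D) = Add(Rational(5, 3), Mul(Rational(1, 3), D)) (Function('G')(D) = Mul(Rational(1, 3), Add(6, Add(-1, D))) = Mul(Rational(1, 3), Add(5, D)) = Add(Rational(5, 3), Mul(Rational(1, 3), D)))
d = Rational(-151, 3) (d = Add(Add(Rational(5, 3), Mul(Rational(1, 3), 6)), Mul(-6, 9)) = Add(Add(Rational(5, 3), 2), -54) = Add(Rational(11, 3), -54) = Rational(-151, 3) ≈ -50.333)
Mul(-8, d) = Mul(-8, Rational(-151, 3)) = Rational(1208, 3)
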